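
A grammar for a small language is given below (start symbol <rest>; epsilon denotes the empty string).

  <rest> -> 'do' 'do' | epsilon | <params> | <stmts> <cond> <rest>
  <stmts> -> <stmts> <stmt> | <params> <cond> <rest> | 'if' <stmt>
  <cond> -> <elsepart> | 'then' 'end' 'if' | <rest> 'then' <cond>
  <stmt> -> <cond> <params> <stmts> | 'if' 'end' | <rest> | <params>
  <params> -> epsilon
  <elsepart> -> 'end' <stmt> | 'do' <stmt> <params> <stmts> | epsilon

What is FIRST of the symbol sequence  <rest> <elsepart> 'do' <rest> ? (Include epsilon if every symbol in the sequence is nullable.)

Add FIRST(<rest>)\{epsilon} = { 'do', 'end', 'if', 'then' }; <rest> is nullable, continue.
Add FIRST(<elsepart>)\{epsilon} = { 'do', 'end' }; <elsepart> is nullable, continue.
'do' is a terminal; add {'do'} and stop.

{ 'do', 'end', 'if', 'then' }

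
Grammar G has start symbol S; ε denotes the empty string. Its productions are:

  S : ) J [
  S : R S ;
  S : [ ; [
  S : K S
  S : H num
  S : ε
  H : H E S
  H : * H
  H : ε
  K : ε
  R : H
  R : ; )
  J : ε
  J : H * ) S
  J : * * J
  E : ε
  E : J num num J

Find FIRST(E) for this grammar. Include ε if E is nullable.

{ ), *, ;, [, num, ε }

E : ε contributes ε.
From E : J num num J: J nullable, take FIRST(J) ∪ {num} = { ), *, ;, [, num }.
Union: FIRST(E) = { ), *, ;, [, num, ε }.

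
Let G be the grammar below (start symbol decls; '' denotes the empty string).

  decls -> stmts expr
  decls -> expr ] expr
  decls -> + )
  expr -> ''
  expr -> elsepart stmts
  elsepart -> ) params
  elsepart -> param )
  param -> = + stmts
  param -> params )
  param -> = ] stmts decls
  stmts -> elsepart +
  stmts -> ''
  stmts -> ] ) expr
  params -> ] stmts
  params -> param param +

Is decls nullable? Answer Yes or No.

Yes

decls -> stmts expr and each of stmts, expr is nullable, so decls ⇒* ''.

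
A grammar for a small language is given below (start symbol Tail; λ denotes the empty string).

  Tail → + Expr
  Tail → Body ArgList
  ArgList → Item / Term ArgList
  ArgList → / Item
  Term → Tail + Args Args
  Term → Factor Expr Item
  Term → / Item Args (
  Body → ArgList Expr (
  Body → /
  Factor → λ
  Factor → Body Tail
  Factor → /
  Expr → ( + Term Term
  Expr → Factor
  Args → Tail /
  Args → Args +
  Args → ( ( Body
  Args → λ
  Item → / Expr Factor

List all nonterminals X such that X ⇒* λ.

{ Args, Expr, Factor }

Directly nullable (have an λ-production): Factor, Args.
Expr → Factor with every symbol nullable, so Expr is nullable.
No other nonterminal has a production whose RHS symbols are all nullable.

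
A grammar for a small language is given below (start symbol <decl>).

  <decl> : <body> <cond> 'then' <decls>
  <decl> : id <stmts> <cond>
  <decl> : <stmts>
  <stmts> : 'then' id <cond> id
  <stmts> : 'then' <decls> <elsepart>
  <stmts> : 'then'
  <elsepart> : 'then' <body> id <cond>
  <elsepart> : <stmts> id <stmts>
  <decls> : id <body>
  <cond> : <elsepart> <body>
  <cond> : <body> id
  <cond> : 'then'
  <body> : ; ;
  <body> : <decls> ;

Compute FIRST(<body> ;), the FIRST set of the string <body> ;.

Add FIRST(<body>) = { ;, id }; <body> is not nullable, stop.

{ ;, id }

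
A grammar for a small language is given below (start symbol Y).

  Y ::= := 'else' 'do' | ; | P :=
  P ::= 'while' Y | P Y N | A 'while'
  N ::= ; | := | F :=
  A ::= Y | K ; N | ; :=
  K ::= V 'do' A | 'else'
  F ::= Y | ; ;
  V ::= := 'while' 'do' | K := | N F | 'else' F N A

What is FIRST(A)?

From A ::= Y: add FIRST(Y) = { 'else', 'while', :=, ; }.
From A ::= K ; N: add FIRST(K) = { 'else', 'while', :=, ; }.
A ::= ; := contributes {;}.
Union: FIRST(A) = { 'else', 'while', :=, ; }.

{ 'else', 'while', :=, ; }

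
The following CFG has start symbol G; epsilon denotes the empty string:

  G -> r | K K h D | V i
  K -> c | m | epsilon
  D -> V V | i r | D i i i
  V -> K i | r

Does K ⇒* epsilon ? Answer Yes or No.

K has an epsilon-production, so K ⇒ epsilon.

Yes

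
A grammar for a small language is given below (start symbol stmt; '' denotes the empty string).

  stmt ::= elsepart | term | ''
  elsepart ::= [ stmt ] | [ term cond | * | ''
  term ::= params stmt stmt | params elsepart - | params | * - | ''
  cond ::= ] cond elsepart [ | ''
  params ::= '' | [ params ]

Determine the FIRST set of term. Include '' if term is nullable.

{ *, -, [, '' }

From term ::= params stmt stmt: params, stmt, stmt nullable, take FIRST(params) ∪ FIRST(stmt) ∪ FIRST(stmt) = { *, -, [ }; also '' since the whole RHS is nullable.
From term ::= params elsepart -: params, elsepart nullable, take FIRST(params) ∪ FIRST(elsepart) ∪ {-} = { *, -, [ }.
From term ::= params: add FIRST(params) = { [, '' } (including '' since params is nullable).
term ::= * - contributes {*}.
term ::= '' contributes ''.
Union: FIRST(term) = { *, -, [, '' }.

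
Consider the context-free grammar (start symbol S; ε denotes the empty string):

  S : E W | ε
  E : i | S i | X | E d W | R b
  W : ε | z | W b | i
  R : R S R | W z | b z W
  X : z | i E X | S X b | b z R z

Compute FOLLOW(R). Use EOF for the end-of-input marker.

In E : R b: add FIRST(b) = { b }.
In R : R S R: add FIRST(S R) = { b, i, z }.
In R : R S R: R is at the end, add FOLLOW(R) = { b, i, z }.
In X : b z R z: add FIRST(z) = { z }.
Union: FOLLOW(R) = { b, i, z }.

{ b, i, z }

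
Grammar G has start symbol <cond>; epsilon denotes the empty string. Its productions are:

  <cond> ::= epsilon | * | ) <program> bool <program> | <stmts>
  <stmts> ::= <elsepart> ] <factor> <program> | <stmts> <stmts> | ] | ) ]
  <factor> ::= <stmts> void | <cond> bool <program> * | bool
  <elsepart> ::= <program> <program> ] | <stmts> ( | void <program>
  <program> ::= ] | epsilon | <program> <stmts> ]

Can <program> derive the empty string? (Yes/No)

Yes

<program> has an epsilon-production, so <program> ⇒ epsilon.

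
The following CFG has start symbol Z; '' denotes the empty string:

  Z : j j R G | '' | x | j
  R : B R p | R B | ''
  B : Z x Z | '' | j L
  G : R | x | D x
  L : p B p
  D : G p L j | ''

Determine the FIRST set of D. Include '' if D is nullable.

{ j, p, x, '' }

From D : G p L j: G nullable, take FIRST(G) ∪ {p} = { j, p, x }.
D : '' contributes ''.
Union: FIRST(D) = { j, p, x, '' }.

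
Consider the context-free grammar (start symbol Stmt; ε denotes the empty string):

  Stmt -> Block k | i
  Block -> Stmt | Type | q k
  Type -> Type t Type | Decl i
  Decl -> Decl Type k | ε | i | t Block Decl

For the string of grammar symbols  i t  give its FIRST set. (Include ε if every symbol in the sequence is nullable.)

{ i }

i is a terminal; add {i} and stop.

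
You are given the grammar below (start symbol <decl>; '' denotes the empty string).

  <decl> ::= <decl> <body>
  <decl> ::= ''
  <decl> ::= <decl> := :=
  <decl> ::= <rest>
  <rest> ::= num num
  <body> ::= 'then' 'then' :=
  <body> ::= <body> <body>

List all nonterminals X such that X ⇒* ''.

Directly nullable (have an ''-production): <decl>.
No other nonterminal has a production whose RHS symbols are all nullable.

{ <decl> }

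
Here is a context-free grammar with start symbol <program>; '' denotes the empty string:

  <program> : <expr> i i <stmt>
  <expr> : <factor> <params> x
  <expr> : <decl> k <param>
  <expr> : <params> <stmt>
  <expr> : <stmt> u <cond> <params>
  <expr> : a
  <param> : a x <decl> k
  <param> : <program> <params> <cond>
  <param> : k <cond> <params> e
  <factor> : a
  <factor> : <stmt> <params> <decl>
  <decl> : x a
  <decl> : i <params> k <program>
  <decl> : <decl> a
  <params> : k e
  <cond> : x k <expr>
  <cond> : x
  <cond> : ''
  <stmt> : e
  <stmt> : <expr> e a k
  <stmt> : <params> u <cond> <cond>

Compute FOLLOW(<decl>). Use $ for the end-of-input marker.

In <expr> : <decl> k <param>: add FIRST(k <param>) = { k }.
In <param> : a x <decl> k: add FIRST(k) = { k }.
In <factor> : <stmt> <params> <decl>: <decl> is at the end, add FOLLOW(<factor>) = { k }.
In <decl> : <decl> a: add FIRST(a) = { a }.
Union: FOLLOW(<decl>) = { a, k }.

{ a, k }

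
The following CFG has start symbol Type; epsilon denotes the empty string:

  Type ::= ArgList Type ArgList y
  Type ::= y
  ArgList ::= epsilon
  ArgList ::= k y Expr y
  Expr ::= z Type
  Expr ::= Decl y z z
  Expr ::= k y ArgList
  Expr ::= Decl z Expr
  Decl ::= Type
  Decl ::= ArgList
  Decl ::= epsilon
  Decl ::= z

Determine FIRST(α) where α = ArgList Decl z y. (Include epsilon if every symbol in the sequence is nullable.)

{ k, y, z }

Add FIRST(ArgList)\{epsilon} = { k }; ArgList is nullable, continue.
Add FIRST(Decl)\{epsilon} = { k, y, z }; Decl is nullable, continue.
z is a terminal; add {z} and stop.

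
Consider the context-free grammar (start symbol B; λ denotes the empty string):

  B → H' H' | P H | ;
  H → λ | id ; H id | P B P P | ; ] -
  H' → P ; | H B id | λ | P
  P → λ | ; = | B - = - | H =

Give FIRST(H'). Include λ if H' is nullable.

{ -, ;, =, id, λ }

From H' → P ;: P nullable, take FIRST(P) ∪ {;} = { -, ;, =, id }.
From H' → H B id: H, B nullable, take FIRST(H) ∪ FIRST(B) ∪ {id} = { -, ;, =, id }.
H' → λ contributes λ.
From H' → P: add FIRST(P) = { -, ;, =, id, λ } (including λ since P is nullable).
Union: FIRST(H') = { -, ;, =, id, λ }.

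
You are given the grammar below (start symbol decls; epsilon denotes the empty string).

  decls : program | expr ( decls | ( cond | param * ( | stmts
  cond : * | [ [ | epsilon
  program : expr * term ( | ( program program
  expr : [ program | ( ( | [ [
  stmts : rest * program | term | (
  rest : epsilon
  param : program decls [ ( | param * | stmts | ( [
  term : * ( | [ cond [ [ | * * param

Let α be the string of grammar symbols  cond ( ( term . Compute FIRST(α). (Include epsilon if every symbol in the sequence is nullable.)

Add FIRST(cond)\{epsilon} = { *, [ }; cond is nullable, continue.
( is a terminal; add {(} and stop.

{ (, *, [ }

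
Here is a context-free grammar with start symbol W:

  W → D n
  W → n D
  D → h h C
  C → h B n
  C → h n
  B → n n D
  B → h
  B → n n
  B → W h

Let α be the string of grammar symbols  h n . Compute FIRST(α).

{ h }

h is a terminal; add {h} and stop.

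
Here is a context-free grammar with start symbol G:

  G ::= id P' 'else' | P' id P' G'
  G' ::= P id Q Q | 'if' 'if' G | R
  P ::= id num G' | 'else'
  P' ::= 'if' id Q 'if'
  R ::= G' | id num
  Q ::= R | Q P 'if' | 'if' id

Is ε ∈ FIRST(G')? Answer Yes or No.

No nonterminal in this grammar is nullable.
No production of G' has an RHS whose symbols are all nullable, so G' is not nullable.

No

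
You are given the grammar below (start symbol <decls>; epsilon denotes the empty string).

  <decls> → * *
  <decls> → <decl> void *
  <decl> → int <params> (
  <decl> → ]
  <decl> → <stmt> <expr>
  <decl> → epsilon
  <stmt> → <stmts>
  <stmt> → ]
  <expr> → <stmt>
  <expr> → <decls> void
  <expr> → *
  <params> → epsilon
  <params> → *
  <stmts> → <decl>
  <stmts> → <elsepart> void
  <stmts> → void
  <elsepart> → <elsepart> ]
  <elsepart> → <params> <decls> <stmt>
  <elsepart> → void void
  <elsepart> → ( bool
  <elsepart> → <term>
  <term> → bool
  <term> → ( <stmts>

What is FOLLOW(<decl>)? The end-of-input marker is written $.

{ (, *, ], bool, int, void }

In <decls> → <decl> void *: add FIRST(void *) = { void }.
In <stmts> → <decl>: <decl> is at the end, add FOLLOW(<stmts>) = { (, *, ], bool, int, void }.
Union: FOLLOW(<decl>) = { (, *, ], bool, int, void }.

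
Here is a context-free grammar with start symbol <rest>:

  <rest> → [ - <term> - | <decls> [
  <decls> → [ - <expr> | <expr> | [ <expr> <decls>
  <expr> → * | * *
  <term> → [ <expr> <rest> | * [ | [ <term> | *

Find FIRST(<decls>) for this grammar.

<decls> → [ - <expr> contributes {[}.
From <decls> → <expr>: add FIRST(<expr>) = { * }.
<decls> → [ <expr> <decls> contributes {[}.
Union: FIRST(<decls>) = { *, [ }.

{ *, [ }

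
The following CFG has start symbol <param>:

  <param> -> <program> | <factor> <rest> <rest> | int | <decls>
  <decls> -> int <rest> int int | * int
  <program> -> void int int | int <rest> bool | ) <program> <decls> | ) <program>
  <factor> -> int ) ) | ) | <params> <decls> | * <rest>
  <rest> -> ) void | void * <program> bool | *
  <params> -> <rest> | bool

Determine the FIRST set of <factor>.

<factor> -> int ) ) contributes {int}.
<factor> -> ) contributes {)}.
From <factor> -> <params> <decls>: add FIRST(<params>) = { ), *, bool, void }.
<factor> -> * <rest> contributes {*}.
Union: FIRST(<factor>) = { ), *, bool, int, void }.

{ ), *, bool, int, void }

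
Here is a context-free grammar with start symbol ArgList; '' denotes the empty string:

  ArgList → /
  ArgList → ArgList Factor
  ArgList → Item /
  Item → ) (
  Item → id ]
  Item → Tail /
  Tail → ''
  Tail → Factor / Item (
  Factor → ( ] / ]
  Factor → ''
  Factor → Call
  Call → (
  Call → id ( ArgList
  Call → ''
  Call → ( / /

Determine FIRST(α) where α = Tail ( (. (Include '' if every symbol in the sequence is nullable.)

Add FIRST(Tail)\{''} = { (, /, id }; Tail is nullable, continue.
( is a terminal; add {(} and stop.

{ (, /, id }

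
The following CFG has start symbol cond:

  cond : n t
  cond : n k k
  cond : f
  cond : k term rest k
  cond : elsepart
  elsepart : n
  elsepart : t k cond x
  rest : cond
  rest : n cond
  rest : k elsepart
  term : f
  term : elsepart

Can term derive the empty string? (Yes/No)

No

No nonterminal in this grammar is nullable.
No production of term has an RHS whose symbols are all nullable, so term is not nullable.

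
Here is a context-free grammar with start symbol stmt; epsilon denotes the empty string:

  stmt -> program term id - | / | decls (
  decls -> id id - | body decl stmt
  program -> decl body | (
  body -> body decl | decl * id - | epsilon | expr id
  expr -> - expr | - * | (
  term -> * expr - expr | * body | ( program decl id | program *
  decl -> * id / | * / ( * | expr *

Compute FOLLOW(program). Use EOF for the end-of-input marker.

In stmt -> program term id -: add FIRST(term id -) = { (, *, - }.
In term -> ( program decl id: add FIRST(decl id) = { (, *, - }.
In term -> program *: add FIRST(*) = { * }.
Union: FOLLOW(program) = { (, *, - }.

{ (, *, - }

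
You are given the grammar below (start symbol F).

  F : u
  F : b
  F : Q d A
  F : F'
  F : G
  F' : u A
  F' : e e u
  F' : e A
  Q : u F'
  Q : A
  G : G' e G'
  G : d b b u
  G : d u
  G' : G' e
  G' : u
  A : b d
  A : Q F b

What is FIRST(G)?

{ d, u }

From G : G' e G': add FIRST(G') = { u }.
G : d b b u contributes {d}.
G : d u contributes {d}.
Union: FIRST(G) = { d, u }.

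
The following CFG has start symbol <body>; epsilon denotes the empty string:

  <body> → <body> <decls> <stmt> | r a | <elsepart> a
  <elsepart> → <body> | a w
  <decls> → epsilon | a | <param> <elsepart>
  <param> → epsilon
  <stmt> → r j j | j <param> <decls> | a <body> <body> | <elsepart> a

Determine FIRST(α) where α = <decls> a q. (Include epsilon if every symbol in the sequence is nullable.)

Add FIRST(<decls>)\{epsilon} = { a, r }; <decls> is nullable, continue.
a is a terminal; add {a} and stop.

{ a, r }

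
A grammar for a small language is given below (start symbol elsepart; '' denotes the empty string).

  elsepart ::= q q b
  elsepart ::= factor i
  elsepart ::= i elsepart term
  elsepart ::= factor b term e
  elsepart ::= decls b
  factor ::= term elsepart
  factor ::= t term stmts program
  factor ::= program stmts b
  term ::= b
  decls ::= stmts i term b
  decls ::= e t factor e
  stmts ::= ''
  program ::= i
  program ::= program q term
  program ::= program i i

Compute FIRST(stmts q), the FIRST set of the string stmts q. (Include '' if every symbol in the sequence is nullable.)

Add FIRST(stmts)\{''} = {  }; stmts is nullable, continue.
q is a terminal; add {q} and stop.

{ q }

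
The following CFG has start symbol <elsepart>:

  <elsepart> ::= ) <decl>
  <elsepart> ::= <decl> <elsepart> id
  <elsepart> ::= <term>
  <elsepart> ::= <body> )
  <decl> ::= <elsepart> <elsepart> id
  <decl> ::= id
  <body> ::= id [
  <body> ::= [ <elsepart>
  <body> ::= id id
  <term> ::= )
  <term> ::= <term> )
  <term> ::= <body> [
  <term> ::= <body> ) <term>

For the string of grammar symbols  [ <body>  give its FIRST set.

{ [ }

[ is a terminal; add {[} and stop.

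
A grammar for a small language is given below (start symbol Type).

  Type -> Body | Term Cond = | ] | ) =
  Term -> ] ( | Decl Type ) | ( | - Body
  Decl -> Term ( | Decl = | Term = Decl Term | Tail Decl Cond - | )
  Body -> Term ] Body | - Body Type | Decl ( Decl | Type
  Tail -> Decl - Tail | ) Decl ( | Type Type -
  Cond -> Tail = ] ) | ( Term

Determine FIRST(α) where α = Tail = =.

{ (, ), -, ] }

Add FIRST(Tail) = { (, ), -, ] }; Tail is not nullable, stop.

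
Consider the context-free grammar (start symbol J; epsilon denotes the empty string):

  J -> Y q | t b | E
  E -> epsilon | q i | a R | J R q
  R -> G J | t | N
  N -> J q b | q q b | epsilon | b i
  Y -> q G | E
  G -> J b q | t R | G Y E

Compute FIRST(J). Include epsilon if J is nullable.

From J -> Y q: Y nullable, take FIRST(Y) ∪ {q} = { a, b, q, t }.
J -> t b contributes {t}.
From J -> E: add FIRST(E) = { a, b, q, t, epsilon } (including epsilon since E is nullable).
Union: FIRST(J) = { a, b, q, t, epsilon }.

{ a, b, q, t, epsilon }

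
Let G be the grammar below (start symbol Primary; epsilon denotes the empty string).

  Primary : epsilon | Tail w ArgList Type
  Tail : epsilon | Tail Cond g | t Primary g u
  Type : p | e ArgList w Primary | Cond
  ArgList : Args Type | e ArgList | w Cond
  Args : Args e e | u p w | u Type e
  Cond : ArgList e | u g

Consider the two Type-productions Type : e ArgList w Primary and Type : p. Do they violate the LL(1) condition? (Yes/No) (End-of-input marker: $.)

No

FIRST(e ArgList w Primary) = { e } and FIRST(p) = { p }.
The FIRST sets are disjoint and neither alternative is nullable — no conflict.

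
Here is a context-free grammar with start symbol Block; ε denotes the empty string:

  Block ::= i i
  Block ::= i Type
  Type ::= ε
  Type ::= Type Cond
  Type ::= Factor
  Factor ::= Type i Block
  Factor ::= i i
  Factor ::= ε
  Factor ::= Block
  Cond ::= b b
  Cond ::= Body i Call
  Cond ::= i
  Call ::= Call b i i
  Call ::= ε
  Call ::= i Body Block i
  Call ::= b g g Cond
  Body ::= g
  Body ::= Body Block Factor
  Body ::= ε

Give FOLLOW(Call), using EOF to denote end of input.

In Cond ::= Body i Call: Call is at the end, add FOLLOW(Cond) = { EOF, b, g, i }.
In Call ::= Call b i i: add FIRST(b i i) = { b }.
Union: FOLLOW(Call) = { EOF, b, g, i }.

{ EOF, b, g, i }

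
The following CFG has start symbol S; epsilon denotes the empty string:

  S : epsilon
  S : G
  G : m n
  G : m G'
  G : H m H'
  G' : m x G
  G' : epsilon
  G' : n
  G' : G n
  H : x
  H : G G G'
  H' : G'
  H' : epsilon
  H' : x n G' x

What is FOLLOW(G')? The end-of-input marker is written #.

{ #, m, n, x }

In G : m G': G' is at the end, add FOLLOW(G) = { #, m, n, x }.
In H : G G G': G' is at the end, add FOLLOW(H) = { m }.
In H' : G': G' is at the end, add FOLLOW(H') = { #, m, n, x }.
In H' : x n G' x: add FIRST(x) = { x }.
Union: FOLLOW(G') = { #, m, n, x }.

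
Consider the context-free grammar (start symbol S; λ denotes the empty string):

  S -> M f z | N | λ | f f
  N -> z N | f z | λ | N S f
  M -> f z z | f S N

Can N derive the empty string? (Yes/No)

Yes

N has an λ-production, so N ⇒ λ.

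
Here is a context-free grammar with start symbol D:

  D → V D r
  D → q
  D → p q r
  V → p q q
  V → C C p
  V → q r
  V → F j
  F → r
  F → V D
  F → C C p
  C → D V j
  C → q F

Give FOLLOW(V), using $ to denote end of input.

{ j, p, q, r }

In D → V D r: add FIRST(D r) = { p, q, r }.
In F → V D: add FIRST(D) = { p, q, r }.
In C → D V j: add FIRST(j) = { j }.
Union: FOLLOW(V) = { j, p, q, r }.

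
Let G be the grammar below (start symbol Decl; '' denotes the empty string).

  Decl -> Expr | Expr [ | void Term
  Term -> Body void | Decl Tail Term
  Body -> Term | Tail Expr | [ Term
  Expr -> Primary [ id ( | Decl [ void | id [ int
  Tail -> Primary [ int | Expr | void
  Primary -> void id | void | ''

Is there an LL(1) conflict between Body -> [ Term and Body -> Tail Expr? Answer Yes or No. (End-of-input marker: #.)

FIRST([ Term) = { [ } and FIRST(Tail Expr) = { [, id, void }.
Both contain [, so the two alternatives are not disjoint — LL(1) conflict.

Yes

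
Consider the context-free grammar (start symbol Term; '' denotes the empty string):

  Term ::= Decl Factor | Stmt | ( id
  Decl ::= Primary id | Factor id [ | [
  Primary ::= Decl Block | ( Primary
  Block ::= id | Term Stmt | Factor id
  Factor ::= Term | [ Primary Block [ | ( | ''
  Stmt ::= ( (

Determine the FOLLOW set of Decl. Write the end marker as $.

In Term ::= Decl Factor: add FIRST(Factor)\{''} = { (, [, id }.
  Since Factor is nullable, also add FOLLOW(Term) = { $, (, id }.
In Primary ::= Decl Block: add FIRST(Block) = { (, [, id }.
Union: FOLLOW(Decl) = { $, (, [, id }.

{ $, (, [, id }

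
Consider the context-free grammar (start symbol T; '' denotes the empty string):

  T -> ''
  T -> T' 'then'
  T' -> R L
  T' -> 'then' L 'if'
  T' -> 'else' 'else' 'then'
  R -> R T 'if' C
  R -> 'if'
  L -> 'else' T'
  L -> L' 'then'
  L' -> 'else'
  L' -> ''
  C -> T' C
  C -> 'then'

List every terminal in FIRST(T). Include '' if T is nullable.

{ 'else', 'if', 'then', '' }

T -> '' contributes ''.
From T -> T' 'then': add FIRST(T') = { 'else', 'if', 'then' }.
Union: FIRST(T) = { 'else', 'if', 'then', '' }.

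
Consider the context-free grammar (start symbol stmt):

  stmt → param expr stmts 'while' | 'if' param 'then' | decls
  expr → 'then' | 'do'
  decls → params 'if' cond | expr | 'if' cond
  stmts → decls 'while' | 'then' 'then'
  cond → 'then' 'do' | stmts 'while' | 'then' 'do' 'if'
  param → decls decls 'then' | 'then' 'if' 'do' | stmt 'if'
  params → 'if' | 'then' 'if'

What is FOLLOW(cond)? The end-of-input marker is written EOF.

In decls → params 'if' cond: cond is at the end, add FOLLOW(decls) = { EOF, 'do', 'if', 'then', 'while' }.
In decls → 'if' cond: cond is at the end, add FOLLOW(decls) = { EOF, 'do', 'if', 'then', 'while' }.
Union: FOLLOW(cond) = { EOF, 'do', 'if', 'then', 'while' }.

{ EOF, 'do', 'if', 'then', 'while' }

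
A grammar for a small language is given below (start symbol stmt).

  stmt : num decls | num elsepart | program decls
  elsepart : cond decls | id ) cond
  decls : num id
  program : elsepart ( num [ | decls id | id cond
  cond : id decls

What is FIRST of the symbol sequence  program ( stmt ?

{ id, num }

Add FIRST(program) = { id, num }; program is not nullable, stop.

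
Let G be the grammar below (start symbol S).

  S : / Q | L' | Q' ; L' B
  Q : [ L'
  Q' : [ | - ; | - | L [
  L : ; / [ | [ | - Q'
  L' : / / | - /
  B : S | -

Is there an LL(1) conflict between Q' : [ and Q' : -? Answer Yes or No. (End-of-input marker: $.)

FIRST([) = { [ } and FIRST(-) = { - }.
The FIRST sets are disjoint and neither alternative is nullable — no conflict.

No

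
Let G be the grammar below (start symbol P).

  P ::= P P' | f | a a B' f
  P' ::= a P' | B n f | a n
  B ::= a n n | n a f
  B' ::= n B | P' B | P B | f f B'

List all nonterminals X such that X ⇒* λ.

{ } (none)

No nonterminal has an empty production or an RHS whose symbols are all nullable.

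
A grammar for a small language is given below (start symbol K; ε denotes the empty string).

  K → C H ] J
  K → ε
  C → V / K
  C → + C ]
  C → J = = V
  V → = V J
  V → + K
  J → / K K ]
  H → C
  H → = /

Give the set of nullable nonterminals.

Directly nullable (have an ε-production): K.
No other nonterminal has a production whose RHS symbols are all nullable.

{ K }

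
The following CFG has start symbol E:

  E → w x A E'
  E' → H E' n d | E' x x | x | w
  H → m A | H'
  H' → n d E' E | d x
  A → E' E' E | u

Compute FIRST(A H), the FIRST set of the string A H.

{ d, m, n, u, w, x }

Add FIRST(A) = { d, m, n, u, w, x }; A is not nullable, stop.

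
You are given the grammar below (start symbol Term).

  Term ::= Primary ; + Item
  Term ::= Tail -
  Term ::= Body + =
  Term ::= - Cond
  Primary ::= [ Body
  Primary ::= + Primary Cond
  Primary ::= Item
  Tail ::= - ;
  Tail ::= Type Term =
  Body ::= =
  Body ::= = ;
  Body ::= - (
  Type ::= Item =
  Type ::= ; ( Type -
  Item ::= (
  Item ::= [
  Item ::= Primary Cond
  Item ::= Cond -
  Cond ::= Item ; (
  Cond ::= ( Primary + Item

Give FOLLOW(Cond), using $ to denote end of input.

{ $, (, +, -, ;, =, [ }

In Term ::= - Cond: Cond is at the end, add FOLLOW(Term) = { $, = }.
In Primary ::= + Primary Cond: Cond is at the end, add FOLLOW(Primary) = { (, +, ;, [ }.
In Item ::= Primary Cond: Cond is at the end, add FOLLOW(Item) = { $, (, +, -, ;, =, [ }.
In Item ::= Cond -: add FIRST(-) = { - }.
Union: FOLLOW(Cond) = { $, (, +, -, ;, =, [ }.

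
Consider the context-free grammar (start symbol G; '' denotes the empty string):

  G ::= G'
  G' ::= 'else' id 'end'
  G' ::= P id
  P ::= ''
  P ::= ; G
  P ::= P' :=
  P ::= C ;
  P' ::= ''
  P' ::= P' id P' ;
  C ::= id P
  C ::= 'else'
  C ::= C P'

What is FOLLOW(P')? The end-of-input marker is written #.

{ :=, ;, id }

In P ::= P' :=: add FIRST(:=) = { := }.
In P' ::= P' id P' ;: add FIRST(id P' ;) = { id }.
In P' ::= P' id P' ;: add FIRST(;) = { ; }.
In C ::= C P': P' is at the end, add FOLLOW(C) = { ;, id }.
Union: FOLLOW(P') = { :=, ;, id }.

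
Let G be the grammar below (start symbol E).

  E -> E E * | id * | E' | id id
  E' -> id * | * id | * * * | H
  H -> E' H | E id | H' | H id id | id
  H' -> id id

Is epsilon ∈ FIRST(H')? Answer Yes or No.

No

No nonterminal in this grammar is nullable.
No production of H' has an RHS whose symbols are all nullable, so H' is not nullable.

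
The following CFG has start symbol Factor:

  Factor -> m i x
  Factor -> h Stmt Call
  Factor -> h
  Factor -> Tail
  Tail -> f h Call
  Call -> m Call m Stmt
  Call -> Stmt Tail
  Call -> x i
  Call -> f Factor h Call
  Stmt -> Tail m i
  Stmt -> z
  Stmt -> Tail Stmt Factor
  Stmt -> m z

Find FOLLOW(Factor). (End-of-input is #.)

Factor is the start symbol, so # ∈ FOLLOW(Factor).
In Call -> f Factor h Call: add FIRST(h Call) = { h }.
In Stmt -> Tail Stmt Factor: Factor is at the end, add FOLLOW(Stmt) = { #, f, h, m, x, z }.
Union: FOLLOW(Factor) = { #, f, h, m, x, z }.

{ #, f, h, m, x, z }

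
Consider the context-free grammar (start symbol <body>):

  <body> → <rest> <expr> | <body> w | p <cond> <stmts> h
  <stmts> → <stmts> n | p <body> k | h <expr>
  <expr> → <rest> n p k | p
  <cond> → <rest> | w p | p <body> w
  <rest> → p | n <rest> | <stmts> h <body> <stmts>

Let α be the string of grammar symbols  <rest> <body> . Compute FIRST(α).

Add FIRST(<rest>) = { h, n, p }; <rest> is not nullable, stop.

{ h, n, p }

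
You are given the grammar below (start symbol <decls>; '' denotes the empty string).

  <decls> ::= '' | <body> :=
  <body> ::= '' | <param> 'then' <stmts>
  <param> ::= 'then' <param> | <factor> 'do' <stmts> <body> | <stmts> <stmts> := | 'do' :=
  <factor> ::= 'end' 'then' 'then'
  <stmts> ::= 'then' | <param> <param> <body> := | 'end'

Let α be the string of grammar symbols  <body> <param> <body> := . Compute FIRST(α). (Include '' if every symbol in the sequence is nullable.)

Add FIRST(<body>)\{''} = { 'do', 'end', 'then' }; <body> is nullable, continue.
Add FIRST(<param>) = { 'do', 'end', 'then' }; <param> is not nullable, stop.

{ 'do', 'end', 'then' }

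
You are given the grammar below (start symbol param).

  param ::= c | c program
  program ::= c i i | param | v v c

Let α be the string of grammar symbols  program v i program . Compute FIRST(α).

{ c, v }

Add FIRST(program) = { c, v }; program is not nullable, stop.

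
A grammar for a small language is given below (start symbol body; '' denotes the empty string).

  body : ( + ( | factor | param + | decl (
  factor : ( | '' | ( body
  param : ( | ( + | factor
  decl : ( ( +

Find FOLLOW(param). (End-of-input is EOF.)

In body : param +: add FIRST(+) = { + }.
Union: FOLLOW(param) = { + }.

{ + }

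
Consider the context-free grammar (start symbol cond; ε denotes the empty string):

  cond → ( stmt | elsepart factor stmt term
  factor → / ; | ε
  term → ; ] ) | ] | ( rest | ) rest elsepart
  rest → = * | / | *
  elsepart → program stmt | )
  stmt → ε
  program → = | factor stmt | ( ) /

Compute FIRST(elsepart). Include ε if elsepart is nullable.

From elsepart → program stmt: program, stmt nullable, take FIRST(program) ∪ FIRST(stmt) = { (, /, = }; also ε since the whole RHS is nullable.
elsepart → ) contributes {)}.
Union: FIRST(elsepart) = { (, ), /, =, ε }.

{ (, ), /, =, ε }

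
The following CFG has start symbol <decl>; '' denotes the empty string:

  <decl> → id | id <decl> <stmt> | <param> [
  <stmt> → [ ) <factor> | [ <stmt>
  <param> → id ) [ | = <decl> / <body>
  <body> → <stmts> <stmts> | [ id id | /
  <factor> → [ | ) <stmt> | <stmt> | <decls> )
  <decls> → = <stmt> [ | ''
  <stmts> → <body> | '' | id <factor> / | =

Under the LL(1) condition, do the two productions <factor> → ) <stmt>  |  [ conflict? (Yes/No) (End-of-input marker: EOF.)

FIRST() <stmt>) = { ) } and FIRST([) = { [ }.
The FIRST sets are disjoint and neither alternative is nullable — no conflict.

No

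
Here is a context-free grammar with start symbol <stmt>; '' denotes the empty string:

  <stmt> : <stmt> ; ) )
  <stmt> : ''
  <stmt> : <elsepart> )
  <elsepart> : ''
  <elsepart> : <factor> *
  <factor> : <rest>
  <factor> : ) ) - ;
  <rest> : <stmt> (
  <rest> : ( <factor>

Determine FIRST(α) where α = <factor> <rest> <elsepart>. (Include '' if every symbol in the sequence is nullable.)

{ (, ), ; }

Add FIRST(<factor>) = { (, ), ; }; <factor> is not nullable, stop.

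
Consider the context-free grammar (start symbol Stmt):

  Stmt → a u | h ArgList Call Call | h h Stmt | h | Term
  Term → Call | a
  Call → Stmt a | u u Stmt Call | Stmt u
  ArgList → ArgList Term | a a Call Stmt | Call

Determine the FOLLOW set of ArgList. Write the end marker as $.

{ a, h, u }

In Stmt → h ArgList Call Call: add FIRST(Call Call) = { a, h, u }.
In ArgList → ArgList Term: add FIRST(Term) = { a, h, u }.
Union: FOLLOW(ArgList) = { a, h, u }.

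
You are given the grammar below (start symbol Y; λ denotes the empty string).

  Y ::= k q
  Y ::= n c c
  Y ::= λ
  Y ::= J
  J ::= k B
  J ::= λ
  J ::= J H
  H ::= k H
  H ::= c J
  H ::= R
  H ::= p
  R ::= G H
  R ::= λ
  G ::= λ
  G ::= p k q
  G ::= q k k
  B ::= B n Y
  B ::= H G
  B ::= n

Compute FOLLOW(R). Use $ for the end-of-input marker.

In H ::= R: R is at the end, add FOLLOW(H) = { $, c, k, n, p, q }.
Union: FOLLOW(R) = { $, c, k, n, p, q }.

{ $, c, k, n, p, q }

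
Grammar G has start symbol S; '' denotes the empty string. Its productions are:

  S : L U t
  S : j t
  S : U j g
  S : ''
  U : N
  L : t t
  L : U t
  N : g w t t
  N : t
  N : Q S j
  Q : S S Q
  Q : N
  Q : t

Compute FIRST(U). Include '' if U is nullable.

From U : N: add FIRST(N) = { g, j, t }.
Union: FIRST(U) = { g, j, t }.

{ g, j, t }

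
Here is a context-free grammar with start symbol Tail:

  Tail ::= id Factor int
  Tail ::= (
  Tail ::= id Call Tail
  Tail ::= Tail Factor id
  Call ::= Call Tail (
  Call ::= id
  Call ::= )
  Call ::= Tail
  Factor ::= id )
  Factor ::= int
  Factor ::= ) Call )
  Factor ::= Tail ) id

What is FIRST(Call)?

From Call ::= Call Tail (: add FIRST(Call) = { (, ), id }.
Call ::= id contributes {id}.
Call ::= ) contributes {)}.
From Call ::= Tail: add FIRST(Tail) = { (, id }.
Union: FIRST(Call) = { (, ), id }.

{ (, ), id }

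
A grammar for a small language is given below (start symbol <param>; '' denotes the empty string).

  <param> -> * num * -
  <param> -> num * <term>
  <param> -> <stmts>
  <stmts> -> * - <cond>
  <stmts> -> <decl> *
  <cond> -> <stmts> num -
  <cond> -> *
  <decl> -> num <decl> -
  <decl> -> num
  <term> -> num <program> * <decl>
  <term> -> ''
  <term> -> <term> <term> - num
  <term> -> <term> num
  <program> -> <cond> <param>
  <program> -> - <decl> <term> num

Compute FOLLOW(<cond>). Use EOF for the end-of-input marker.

In <stmts> -> * - <cond>: <cond> is at the end, add FOLLOW(<stmts>) = { EOF, *, num }.
In <program> -> <cond> <param>: add FIRST(<param>) = { *, num }.
Union: FOLLOW(<cond>) = { EOF, *, num }.

{ EOF, *, num }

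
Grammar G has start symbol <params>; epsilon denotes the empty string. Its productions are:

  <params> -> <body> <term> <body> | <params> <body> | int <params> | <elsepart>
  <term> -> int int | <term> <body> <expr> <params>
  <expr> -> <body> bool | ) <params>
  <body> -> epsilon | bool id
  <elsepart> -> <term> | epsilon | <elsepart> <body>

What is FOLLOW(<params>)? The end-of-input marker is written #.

<params> is the start symbol, so # ∈ FOLLOW(<params>).
In <params> -> <params> <body>: add FIRST(<body>)\{epsilon} = { bool }.
  Since <body> is nullable, also add FOLLOW(<params>) = { #, ), bool, int }.
In <params> -> int <params>: <params> is at the end, add FOLLOW(<params>) = { #, ), bool, int }.
In <term> -> <term> <body> <expr> <params>: <params> is at the end, add FOLLOW(<term>) = { #, ), bool, int }.
In <expr> -> ) <params>: <params> is at the end, add FOLLOW(<expr>) = { #, ), bool, int }.
Union: FOLLOW(<params>) = { #, ), bool, int }.

{ #, ), bool, int }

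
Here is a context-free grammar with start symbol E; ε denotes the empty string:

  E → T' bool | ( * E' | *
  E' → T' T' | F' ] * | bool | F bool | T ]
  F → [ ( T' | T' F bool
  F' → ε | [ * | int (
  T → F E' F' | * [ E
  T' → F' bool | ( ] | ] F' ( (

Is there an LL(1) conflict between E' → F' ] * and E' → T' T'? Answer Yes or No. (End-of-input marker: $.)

Yes

FIRST(F' ] *) = { [, ], int } and FIRST(T' T') = { (, [, ], bool, int }.
Both contain [, so the two alternatives are not disjoint — LL(1) conflict.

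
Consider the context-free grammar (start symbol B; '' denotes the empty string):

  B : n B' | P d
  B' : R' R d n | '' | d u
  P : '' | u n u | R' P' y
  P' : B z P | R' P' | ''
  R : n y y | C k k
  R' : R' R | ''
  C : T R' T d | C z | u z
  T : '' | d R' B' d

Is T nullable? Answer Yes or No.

Yes

T has an ''-production, so T ⇒ ''.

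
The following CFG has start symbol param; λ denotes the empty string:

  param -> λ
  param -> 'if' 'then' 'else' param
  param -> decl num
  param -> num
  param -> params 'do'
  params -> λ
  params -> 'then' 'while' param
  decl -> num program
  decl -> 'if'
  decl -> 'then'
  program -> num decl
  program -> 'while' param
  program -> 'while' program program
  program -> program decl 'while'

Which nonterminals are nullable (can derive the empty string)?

Directly nullable (have an λ-production): param, params.
No other nonterminal has a production whose RHS symbols are all nullable.

{ param, params }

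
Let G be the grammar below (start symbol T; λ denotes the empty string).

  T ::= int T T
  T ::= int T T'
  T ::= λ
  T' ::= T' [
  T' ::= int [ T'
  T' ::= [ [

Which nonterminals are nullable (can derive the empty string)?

Directly nullable (have an λ-production): T.
No other nonterminal has a production whose RHS symbols are all nullable.

{ T }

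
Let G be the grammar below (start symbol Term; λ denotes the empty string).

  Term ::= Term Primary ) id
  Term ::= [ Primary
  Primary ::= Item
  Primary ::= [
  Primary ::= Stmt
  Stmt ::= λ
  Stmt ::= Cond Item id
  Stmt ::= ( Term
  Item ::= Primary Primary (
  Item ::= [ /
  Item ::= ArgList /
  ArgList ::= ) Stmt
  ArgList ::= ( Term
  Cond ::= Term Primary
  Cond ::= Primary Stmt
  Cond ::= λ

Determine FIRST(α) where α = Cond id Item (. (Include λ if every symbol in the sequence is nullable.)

{ (, ), [, id }

Add FIRST(Cond)\{λ} = { (, ), [ }; Cond is nullable, continue.
id is a terminal; add {id} and stop.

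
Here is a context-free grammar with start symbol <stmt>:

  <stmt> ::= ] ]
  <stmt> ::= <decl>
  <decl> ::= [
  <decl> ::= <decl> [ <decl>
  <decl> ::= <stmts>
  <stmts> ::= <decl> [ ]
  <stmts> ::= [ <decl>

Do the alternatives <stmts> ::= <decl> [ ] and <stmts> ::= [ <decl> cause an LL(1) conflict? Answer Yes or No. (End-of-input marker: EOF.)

Yes

FIRST(<decl> [ ]) = { [ } and FIRST([ <decl>) = { [ }.
Both contain [, so the two alternatives are not disjoint — LL(1) conflict.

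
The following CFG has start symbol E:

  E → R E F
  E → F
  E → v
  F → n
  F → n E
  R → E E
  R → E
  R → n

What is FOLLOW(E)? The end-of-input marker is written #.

E is the start symbol, so # ∈ FOLLOW(E).
In E → R E F: add FIRST(F) = { n }.
In F → n E: E is at the end, add FOLLOW(F) = { #, n, v }.
In R → E E: add FIRST(E) = { n, v }.
In R → E E: E is at the end, add FOLLOW(R) = { n, v }.
In R → E: E is at the end, add FOLLOW(R) = { n, v }.
Union: FOLLOW(E) = { #, n, v }.

{ #, n, v }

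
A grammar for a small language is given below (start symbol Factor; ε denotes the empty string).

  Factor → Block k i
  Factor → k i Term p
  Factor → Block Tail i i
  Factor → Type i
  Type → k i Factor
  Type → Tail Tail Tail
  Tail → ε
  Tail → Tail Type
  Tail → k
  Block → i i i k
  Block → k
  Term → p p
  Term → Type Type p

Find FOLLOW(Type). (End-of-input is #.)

{ i, k, p }

In Factor → Type i: add FIRST(i) = { i }.
In Tail → Tail Type: Type is at the end, add FOLLOW(Tail) = { i, k, p }.
In Term → Type Type p: add FIRST(Type p) = { k, p }.
In Term → Type Type p: add FIRST(p) = { p }.
Union: FOLLOW(Type) = { i, k, p }.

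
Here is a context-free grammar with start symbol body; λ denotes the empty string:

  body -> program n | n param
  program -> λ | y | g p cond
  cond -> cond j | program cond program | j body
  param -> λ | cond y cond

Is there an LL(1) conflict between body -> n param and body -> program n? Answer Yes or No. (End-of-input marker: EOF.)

FIRST(n param) = { n } and FIRST(program n) = { g, n, y }.
Both contain n, so the two alternatives are not disjoint — LL(1) conflict.

Yes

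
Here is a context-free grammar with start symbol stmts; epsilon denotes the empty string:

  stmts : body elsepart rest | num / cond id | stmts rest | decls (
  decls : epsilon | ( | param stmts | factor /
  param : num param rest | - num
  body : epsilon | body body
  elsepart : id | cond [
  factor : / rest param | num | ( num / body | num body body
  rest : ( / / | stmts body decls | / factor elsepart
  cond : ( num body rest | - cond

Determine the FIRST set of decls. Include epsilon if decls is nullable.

decls : epsilon contributes epsilon.
decls : ( contributes {(}.
From decls : param stmts: add FIRST(param) = { -, num }.
From decls : factor /: add FIRST(factor) = { (, /, num }.
Union: FIRST(decls) = { (, -, /, num, epsilon }.

{ (, -, /, num, epsilon }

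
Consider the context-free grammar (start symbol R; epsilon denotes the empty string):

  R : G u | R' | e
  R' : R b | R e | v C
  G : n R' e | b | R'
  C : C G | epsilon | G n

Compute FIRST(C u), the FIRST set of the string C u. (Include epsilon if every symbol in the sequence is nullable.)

Add FIRST(C)\{epsilon} = { b, e, n, v }; C is nullable, continue.
u is a terminal; add {u} and stop.

{ b, e, n, u, v }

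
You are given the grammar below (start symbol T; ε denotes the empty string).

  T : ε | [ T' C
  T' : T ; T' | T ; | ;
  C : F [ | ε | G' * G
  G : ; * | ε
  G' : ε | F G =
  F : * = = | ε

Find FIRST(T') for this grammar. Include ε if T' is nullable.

{ ;, [ }

From T' : T ; T': T nullable, take FIRST(T) ∪ {;} = { ;, [ }.
From T' : T ;: T nullable, take FIRST(T) ∪ {;} = { ;, [ }.
T' : ; contributes {;}.
Union: FIRST(T') = { ;, [ }.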